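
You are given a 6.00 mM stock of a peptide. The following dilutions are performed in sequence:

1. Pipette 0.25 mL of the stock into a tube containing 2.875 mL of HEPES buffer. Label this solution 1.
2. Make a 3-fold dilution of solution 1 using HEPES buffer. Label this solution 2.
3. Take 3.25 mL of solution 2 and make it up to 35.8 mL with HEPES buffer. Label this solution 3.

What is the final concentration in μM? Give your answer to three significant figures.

Step 1: 0.25 mL + 2.875 mL = 3.125 mL total → factor 3.125/0.25 = 12.5
Step 2: 3-fold → factor 3
Step 3: 3.25 mL brought to 35.8 mL → factor 35.8/3.25 = 11.015
Overall dilution factor = 12.5 × 3 × 11.015 = 413.08
Final = 6.00 mM / 413.08 = 0.01453 mM = 14.5 μM

14.5 μM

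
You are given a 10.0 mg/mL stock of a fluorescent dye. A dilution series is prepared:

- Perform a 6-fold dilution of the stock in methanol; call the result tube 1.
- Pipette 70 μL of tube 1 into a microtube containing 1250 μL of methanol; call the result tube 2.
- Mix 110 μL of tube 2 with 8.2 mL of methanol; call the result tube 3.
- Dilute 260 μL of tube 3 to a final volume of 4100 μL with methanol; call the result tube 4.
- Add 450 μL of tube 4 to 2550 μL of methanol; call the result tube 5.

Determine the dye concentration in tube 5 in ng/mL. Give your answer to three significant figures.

Step 1: 6-fold → factor 6
Step 2: 70 μL + 1250 μL = 1320 μL total → factor 1320/70 = 18.857
Step 3: 110 μL + 8.2 mL = 8310 μL total → factor 8310/110 = 75.545
Step 4: 260 μL brought to 4100 μL → factor 4100/260 = 15.769
Step 5: 450 μL + 2550 μL = 3000 μL total → factor 3000/450 = 6.6667
Overall dilution factor = 6 × 18.857 × 75.545 × 15.769 × 6.6667 = 8.9858 × 10^5
Final = 10.0 mg/mL / 8.9858 × 10^5 = 1.113 × 10^-5 mg/mL = 11.1 ng/mL

11.1 ng/mL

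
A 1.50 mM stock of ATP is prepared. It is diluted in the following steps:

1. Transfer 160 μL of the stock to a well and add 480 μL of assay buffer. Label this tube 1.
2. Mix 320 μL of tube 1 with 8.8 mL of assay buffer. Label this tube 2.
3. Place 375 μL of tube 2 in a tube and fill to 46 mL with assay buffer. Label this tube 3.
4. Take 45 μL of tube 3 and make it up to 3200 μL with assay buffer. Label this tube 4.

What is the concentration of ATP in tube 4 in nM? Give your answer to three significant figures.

1.51 nM

Step 1: 160 μL + 480 μL = 640 μL total → factor 640/160 = 4
Step 2: 320 μL + 8.8 mL = 9120 μL total → factor 9120/320 = 28.5
Step 3: 375 μL brought to 46 mL → factor 46000/375 = 122.67
Step 4: 45 μL brought to 3200 μL → factor 3200/45 = 71.111
Overall dilution factor = 4 × 28.5 × 122.67 × 71.111 = 9.9442 × 10^5
Final = 1.50 mM / 9.9442 × 10^5 = 1.508 × 10^-6 mM = 1.51 nM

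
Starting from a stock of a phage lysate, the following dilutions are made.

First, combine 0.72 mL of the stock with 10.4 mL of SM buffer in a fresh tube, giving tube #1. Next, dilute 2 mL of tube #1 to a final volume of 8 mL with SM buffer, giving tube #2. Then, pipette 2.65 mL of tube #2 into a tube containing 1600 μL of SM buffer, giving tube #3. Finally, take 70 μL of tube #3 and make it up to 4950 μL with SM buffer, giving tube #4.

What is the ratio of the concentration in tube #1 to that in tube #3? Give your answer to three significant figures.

6.42

Step 1: 0.72 mL + 10.4 mL = 11.12 mL total → factor 11.12/0.72 = 15.444
Step 2: 2 mL brought to 8 mL → factor 8/2 = 4
Step 3: 2.65 mL + 1600 μL = 4.25 mL total → factor 4.25/2.65 = 1.6038
Dilution factor to tube #1 = 15.444; to tube #3 = 99.078
[tube #1]/[tube #3] = (factor to tube #3)/(factor to tube #1) = 99.078/15.444 = 6.42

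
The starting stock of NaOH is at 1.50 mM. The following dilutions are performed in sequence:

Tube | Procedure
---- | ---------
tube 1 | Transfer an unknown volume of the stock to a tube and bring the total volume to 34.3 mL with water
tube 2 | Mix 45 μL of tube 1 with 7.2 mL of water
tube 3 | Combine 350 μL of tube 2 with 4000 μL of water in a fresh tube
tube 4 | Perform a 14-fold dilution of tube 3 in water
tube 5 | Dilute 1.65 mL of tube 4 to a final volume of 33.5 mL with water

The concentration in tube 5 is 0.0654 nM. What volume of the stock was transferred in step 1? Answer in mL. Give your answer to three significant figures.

Step 1: v brought to 34.3 mL → factor = 34.3 mL/v
Step 2: 45 μL + 7.2 mL = 7245 μL total → factor 7245/45 = 161
Step 3: 350 μL + 4000 μL = 4350 μL total → factor 4350/350 = 12.429
Step 4: 14-fold → factor 14
Step 5: 1.65 mL brought to 33.5 mL → factor 33.5/1.65 = 20.303
Product of known-step factors = 5.6877 × 10^5
Overall factor = 1.50 mM / (0.0654 nM) = 2.2936 × 10^7
Step-1 factor = 2.2936 × 10^7 / 5.6877 × 10^5 = 40.325
v = 34.3 mL / 40.325 = 0.851 mL

0.851 mL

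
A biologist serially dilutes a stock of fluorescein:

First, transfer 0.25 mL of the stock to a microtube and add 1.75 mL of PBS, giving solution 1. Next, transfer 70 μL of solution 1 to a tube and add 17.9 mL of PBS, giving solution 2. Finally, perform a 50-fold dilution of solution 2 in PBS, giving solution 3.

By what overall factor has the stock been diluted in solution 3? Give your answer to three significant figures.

Step 1: 0.25 mL + 1.75 mL = 2 mL total → factor 2/0.25 = 8
Step 2: 70 μL + 17.9 mL = 17970 μL total → factor 17970/70 = 256.71
Step 3: 50-fold → factor 50
Overall dilution factor = 8 × 256.71 × 50 = 1.0269 × 10^5

1.03 × 10^5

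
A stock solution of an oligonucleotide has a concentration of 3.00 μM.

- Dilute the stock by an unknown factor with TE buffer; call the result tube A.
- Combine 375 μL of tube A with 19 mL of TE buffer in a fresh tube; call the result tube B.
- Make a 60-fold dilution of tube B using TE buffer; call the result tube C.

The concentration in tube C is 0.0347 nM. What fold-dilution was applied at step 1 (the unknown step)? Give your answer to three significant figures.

27.9-fold

Step 1: unknown factor x
Step 2: 375 μL + 19 mL = 19375 μL total → factor 19375/375 = 51.667
Step 3: 60-fold → factor 60
Product of known-step factors = 3100
Overall factor = 3.00 μM / (0.0347 nM) = 86455
x = 86455 / 3100 = 27.9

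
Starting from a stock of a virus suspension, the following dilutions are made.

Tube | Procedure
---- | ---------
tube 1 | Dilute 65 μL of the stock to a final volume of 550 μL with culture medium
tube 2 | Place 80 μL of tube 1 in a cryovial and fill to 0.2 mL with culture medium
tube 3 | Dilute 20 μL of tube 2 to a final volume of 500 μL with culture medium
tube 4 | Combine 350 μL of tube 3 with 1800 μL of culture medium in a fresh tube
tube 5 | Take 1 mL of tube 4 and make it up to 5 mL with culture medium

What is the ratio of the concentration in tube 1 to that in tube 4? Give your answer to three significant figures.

384

Step 1: 65 μL brought to 550 μL → factor 550/65 = 8.4615
Step 2: 80 μL brought to 0.2 mL → factor 200/80 = 2.5
Step 3: 20 μL brought to 500 μL → factor 500/20 = 25
Step 4: 350 μL + 1800 μL = 2150 μL total → factor 2150/350 = 6.1429
Dilution factor to tube 1 = 8.4615; to tube 4 = 3248.6
[tube 1]/[tube 4] = (factor to tube 4)/(factor to tube 1) = 3248.6/8.4615 = 384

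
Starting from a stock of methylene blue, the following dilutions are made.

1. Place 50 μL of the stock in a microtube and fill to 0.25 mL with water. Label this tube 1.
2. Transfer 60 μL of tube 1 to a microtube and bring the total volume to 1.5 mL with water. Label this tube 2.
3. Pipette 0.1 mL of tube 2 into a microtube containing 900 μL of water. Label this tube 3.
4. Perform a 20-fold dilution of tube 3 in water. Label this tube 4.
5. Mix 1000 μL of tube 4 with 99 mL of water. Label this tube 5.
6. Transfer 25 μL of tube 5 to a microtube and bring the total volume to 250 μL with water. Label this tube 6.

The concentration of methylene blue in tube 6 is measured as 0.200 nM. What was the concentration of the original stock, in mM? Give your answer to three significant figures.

5.00 mM

Step 1: 50 μL brought to 0.25 mL → factor 250/50 = 5
Step 2: 60 μL brought to 1.5 mL → factor 1500/60 = 25
Step 3: 0.1 mL + 900 μL = 1 mL total → factor 1/0.1 = 10
Step 4: 20-fold → factor 20
Step 5: 1000 μL + 99 mL = 1 × 10^5 μL total → factor 1 × 10^5/1000 = 100
Step 6: 25 μL brought to 250 μL → factor 250/25 = 10
Overall dilution factor = 5 × 25 × 10 × 20 × 100 × 10 = 2.5 × 10^7
Stock = 0.200 nM × 2.5 × 10^7 = 5.000 × 10^6 nM = 5.00 mM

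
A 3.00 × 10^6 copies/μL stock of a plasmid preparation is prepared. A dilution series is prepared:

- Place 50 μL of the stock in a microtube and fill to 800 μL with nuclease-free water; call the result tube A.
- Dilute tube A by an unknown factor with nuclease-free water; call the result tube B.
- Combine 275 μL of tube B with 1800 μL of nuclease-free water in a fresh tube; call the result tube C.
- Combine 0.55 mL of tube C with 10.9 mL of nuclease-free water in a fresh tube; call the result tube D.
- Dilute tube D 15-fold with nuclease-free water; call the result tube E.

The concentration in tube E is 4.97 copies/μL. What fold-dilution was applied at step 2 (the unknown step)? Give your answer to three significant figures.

16.0-fold

Step 1: 50 μL brought to 800 μL → factor 800/50 = 16
Step 2: unknown factor x
Step 3: 275 μL + 1800 μL = 2075 μL total → factor 2075/275 = 7.5455
Step 4: 0.55 mL + 10.9 mL = 11.45 mL total → factor 11.45/0.55 = 20.818
Step 5: 15-fold → factor 15
Product of known-step factors = 37700
Overall factor = 3.00 × 10^6 copies/μL / (4.97 copies/μL) = 6.0362 × 10^5
x = 6.0362 × 10^5 / 37700 = 16.0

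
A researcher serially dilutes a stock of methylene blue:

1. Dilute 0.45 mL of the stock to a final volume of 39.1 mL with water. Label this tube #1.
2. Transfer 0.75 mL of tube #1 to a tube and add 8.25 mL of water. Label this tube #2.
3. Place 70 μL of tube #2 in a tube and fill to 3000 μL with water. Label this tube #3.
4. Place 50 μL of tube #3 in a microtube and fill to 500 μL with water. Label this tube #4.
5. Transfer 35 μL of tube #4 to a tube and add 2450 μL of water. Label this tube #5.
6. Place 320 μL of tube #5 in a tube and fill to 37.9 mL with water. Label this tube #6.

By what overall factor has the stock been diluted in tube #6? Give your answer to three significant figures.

Step 1: 0.45 mL brought to 39.1 mL → factor 39.1/0.45 = 86.889
Step 2: 0.75 mL + 8.25 mL = 9 mL total → factor 9/0.75 = 12
Step 3: 70 μL brought to 3000 μL → factor 3000/70 = 42.857
Step 4: 50 μL brought to 500 μL → factor 500/50 = 10
Step 5: 35 μL + 2450 μL = 2485 μL total → factor 2485/35 = 71
Step 6: 320 μL brought to 37.9 mL → factor 37900/320 = 118.44
Overall dilution factor = 86.889 × 12 × 42.857 × 10 × 71 × 118.44 = 3.7576 × 10^9

3.76 × 10^9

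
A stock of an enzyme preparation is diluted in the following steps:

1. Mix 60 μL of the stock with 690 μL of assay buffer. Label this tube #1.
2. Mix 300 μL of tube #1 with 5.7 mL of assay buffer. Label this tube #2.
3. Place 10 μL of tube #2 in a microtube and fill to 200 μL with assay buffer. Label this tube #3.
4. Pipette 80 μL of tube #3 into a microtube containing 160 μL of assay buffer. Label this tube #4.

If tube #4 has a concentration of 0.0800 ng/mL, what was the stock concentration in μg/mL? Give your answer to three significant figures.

1.20 μg/mL

Step 1: 60 μL + 690 μL = 750 μL total → factor 750/60 = 12.5
Step 2: 300 μL + 5.7 mL = 6000 μL total → factor 6000/300 = 20
Step 3: 10 μL brought to 200 μL → factor 200/10 = 20
Step 4: 80 μL + 160 μL = 240 μL total → factor 240/80 = 3
Overall dilution factor = 12.5 × 20 × 20 × 3 = 15000
Stock = 0.0800 ng/mL × 15000 = 1200 ng/mL = 1.20 μg/mL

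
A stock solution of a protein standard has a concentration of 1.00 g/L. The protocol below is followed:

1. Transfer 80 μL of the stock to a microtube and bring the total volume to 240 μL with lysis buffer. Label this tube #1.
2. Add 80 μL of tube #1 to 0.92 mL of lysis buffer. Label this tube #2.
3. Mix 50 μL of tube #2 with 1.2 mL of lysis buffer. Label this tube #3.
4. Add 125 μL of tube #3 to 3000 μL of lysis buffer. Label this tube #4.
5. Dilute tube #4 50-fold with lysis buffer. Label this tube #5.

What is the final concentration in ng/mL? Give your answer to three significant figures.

0.853 ng/mL

Step 1: 80 μL brought to 240 μL → factor 240/80 = 3
Step 2: 80 μL + 0.92 mL = 1000 μL total → factor 1000/80 = 12.5
Step 3: 50 μL + 1.2 mL = 1250 μL total → factor 1250/50 = 25
Step 4: 125 μL + 3000 μL = 3125 μL total → factor 3125/125 = 25
Step 5: 50-fold → factor 50
Overall dilution factor = 3 × 12.5 × 25 × 25 × 50 = 1.1719 × 10^6
Final = 1.00 g/L / 1.1719 × 10^6 = 8.533 × 10^-7 g/L = 0.853 ng/mL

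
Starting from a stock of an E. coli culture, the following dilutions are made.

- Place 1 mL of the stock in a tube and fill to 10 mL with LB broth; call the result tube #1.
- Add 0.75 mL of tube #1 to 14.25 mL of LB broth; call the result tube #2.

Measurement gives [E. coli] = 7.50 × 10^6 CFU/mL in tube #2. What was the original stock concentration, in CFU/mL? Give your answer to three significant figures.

1.50 × 10^9 CFU/mL

Step 1: 1 mL brought to 10 mL → factor 10/1 = 10
Step 2: 0.75 mL + 14.25 mL = 15 mL total → factor 15/0.75 = 20
Overall dilution factor = 10 × 20 = 200
Stock = 7.50 × 10^6 CFU/mL × 200 = 1.50 × 10^9 CFU/mL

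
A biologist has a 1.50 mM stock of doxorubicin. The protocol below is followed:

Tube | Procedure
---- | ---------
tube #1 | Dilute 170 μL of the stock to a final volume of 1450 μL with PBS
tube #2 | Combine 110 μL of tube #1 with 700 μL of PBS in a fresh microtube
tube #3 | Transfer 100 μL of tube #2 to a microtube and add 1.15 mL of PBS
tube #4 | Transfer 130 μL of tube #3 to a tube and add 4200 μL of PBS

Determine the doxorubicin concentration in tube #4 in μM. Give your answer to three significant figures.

0.0574 μM

Step 1: 170 μL brought to 1450 μL → factor 1450/170 = 8.5294
Step 2: 110 μL + 700 μL = 810 μL total → factor 810/110 = 7.3636
Step 3: 100 μL + 1.15 mL = 1250 μL total → factor 1250/100 = 12.5
Step 4: 130 μL + 4200 μL = 4330 μL total → factor 4330/130 = 33.308
Overall dilution factor = 8.5294 × 7.3636 × 12.5 × 33.308 = 26150
Final = 1.50 mM / 26150 = 5.736 × 10^-5 mM = 0.0574 μM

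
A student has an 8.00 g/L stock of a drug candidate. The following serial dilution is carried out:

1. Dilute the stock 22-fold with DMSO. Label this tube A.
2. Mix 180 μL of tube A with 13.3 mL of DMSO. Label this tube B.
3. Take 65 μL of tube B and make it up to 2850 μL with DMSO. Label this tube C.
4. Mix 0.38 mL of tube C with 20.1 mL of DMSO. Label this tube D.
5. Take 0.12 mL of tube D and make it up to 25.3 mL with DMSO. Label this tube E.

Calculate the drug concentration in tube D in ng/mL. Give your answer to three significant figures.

2.05 ng/mL

Step 1: 22-fold → factor 22
Step 2: 180 μL + 13.3 mL = 13480 μL total → factor 13480/180 = 74.889
Step 3: 65 μL brought to 2850 μL → factor 2850/65 = 43.846
Step 4: 0.38 mL + 20.1 mL = 20.48 mL total → factor 20.48/0.38 = 53.895
Dilution factor through tube D = 22 × 74.889 × 43.846 × 53.895 = 3.8933 × 10^6
[tube D] = 8.00 g/L / 3.8933 × 10^6 = 2.055 × 10^-6 g/L = 2.05 ng/mL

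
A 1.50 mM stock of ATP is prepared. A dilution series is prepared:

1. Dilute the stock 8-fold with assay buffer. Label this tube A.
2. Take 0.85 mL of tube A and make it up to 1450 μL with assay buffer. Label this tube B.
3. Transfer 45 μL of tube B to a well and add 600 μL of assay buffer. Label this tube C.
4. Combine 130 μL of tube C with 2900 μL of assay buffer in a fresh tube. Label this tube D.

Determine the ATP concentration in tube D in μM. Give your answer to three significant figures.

0.329 μM

Step 1: 8-fold → factor 8
Step 2: 0.85 mL brought to 1450 μL → factor 1.45/0.85 = 1.7059
Step 3: 45 μL + 600 μL = 645 μL total → factor 645/45 = 14.333
Step 4: 130 μL + 2900 μL = 3030 μL total → factor 3030/130 = 23.308
Overall dilution factor = 8 × 1.7059 × 14.333 × 23.308 = 4559.2
Final = 1.50 mM / 4559.2 = 0.0003290 mM = 0.329 μM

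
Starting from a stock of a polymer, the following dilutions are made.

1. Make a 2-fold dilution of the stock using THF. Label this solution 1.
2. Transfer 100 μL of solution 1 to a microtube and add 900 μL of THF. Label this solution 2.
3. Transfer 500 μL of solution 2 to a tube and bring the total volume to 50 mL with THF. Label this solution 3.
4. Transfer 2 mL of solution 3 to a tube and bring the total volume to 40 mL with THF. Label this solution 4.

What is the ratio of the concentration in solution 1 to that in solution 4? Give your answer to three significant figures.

2.00 × 10^4

Step 1: 2-fold → factor 2
Step 2: 100 μL + 900 μL = 1000 μL total → factor 1000/100 = 10
Step 3: 500 μL brought to 50 mL → factor 50000/500 = 100
Step 4: 2 mL brought to 40 mL → factor 40/2 = 20
Dilution factor to solution 1 = 2; to solution 4 = 40000
[solution 1]/[solution 4] = (factor to solution 4)/(factor to solution 1) = 40000/2 = 2.00 × 10^4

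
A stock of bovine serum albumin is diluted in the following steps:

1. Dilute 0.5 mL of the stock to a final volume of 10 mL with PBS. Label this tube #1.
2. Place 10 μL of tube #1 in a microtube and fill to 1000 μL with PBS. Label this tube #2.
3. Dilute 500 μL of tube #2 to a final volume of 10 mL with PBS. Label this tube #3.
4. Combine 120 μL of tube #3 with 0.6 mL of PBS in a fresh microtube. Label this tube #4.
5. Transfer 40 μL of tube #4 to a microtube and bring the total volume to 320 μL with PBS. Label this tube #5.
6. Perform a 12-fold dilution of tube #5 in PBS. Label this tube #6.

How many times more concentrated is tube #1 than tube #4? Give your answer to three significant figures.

Step 1: 0.5 mL brought to 10 mL → factor 10/0.5 = 20
Step 2: 10 μL brought to 1000 μL → factor 1000/10 = 100
Step 3: 500 μL brought to 10 mL → factor 10000/500 = 20
Step 4: 120 μL + 0.6 mL = 720 μL total → factor 720/120 = 6
Dilution factor to tube #1 = 20; to tube #4 = 2.4 × 10^5
[tube #1]/[tube #4] = (factor to tube #4)/(factor to tube #1) = 2.4 × 10^5/20 = 1.20 × 10^4

1.20 × 10^4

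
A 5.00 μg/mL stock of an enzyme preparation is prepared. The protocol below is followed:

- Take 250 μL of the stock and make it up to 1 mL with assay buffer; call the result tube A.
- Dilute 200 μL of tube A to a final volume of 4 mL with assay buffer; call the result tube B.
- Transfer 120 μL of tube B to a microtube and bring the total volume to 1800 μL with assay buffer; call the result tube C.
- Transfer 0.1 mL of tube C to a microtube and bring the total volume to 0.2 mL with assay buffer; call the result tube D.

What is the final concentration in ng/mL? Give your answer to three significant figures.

Step 1: 250 μL brought to 1 mL → factor 1000/250 = 4
Step 2: 200 μL brought to 4 mL → factor 4000/200 = 20
Step 3: 120 μL brought to 1800 μL → factor 1800/120 = 15
Step 4: 0.1 mL brought to 0.2 mL → factor 0.2/0.1 = 2
Overall dilution factor = 4 × 20 × 15 × 2 = 2400
Final = 5.00 μg/mL / 2400 = 0.002083 μg/mL = 2.08 ng/mL

2.08 ng/mL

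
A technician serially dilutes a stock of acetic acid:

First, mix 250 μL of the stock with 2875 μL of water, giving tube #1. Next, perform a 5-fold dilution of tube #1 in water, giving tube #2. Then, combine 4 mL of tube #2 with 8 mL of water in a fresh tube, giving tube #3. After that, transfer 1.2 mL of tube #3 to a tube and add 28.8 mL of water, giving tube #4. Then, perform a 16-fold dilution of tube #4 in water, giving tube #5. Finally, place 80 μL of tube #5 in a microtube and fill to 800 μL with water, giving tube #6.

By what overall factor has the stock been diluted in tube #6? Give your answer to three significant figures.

Step 1: 250 μL + 2875 μL = 3125 μL total → factor 3125/250 = 12.5
Step 2: 5-fold → factor 5
Step 3: 4 mL + 8 mL = 12 mL total → factor 12/4 = 3
Step 4: 1.2 mL + 28.8 mL = 30 mL total → factor 30/1.2 = 25
Step 5: 16-fold → factor 16
Step 6: 80 μL brought to 800 μL → factor 800/80 = 10
Overall dilution factor = 12.5 × 5 × 3 × 25 × 16 × 10 = 7.5 × 10^5

7.50 × 10^5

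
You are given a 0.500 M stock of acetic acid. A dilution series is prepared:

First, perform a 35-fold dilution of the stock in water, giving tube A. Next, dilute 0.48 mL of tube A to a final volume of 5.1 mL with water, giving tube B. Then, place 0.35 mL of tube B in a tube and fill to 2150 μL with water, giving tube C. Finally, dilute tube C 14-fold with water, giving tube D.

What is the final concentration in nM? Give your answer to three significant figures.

1.56 × 10^4 nM

Step 1: 35-fold → factor 35
Step 2: 0.48 mL brought to 5.1 mL → factor 5.1/0.48 = 10.625
Step 3: 0.35 mL brought to 2150 μL → factor 2.15/0.35 = 6.1429
Step 4: 14-fold → factor 14
Overall dilution factor = 35 × 10.625 × 6.1429 × 14 = 31981
Final = 0.500 M / 31981 = 1.563 × 10^-5 M = 1.56 × 10^4 nM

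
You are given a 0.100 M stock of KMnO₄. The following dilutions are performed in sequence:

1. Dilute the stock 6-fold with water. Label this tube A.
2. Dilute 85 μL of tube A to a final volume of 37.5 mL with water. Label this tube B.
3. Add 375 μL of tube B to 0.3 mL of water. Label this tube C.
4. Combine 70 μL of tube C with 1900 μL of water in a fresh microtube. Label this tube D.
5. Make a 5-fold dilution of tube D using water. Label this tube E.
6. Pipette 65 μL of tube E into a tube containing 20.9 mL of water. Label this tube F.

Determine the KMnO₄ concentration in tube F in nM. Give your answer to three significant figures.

0.462 nM

Step 1: 6-fold → factor 6
Step 2: 85 μL brought to 37.5 mL → factor 37500/85 = 441.18
Step 3: 375 μL + 0.3 mL = 675 μL total → factor 675/375 = 1.8
Step 4: 70 μL + 1900 μL = 1970 μL total → factor 1970/70 = 28.143
Step 5: 5-fold → factor 5
Step 6: 65 μL + 20.9 mL = 20965 μL total → factor 20965/65 = 322.54
Overall dilution factor = 6 × 441.18 × 1.8 × 28.143 × 5 × 322.54 = 2.1625 × 10^8
Final = 0.100 M / 2.1625 × 10^8 = 4.624 × 10^-10 M = 0.462 nM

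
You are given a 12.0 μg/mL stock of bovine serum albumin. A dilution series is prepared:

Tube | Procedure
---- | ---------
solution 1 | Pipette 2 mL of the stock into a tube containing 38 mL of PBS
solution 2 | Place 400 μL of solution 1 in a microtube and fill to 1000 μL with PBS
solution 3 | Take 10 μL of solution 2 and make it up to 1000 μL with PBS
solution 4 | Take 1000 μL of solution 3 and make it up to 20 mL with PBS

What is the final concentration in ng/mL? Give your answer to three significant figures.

0.120 ng/mL

Step 1: 2 mL + 38 mL = 40 mL total → factor 40/2 = 20
Step 2: 400 μL brought to 1000 μL → factor 1000/400 = 2.5
Step 3: 10 μL brought to 1000 μL → factor 1000/10 = 100
Step 4: 1000 μL brought to 20 mL → factor 20000/1000 = 20
Overall dilution factor = 20 × 2.5 × 100 × 20 = 1 × 10^5
Final = 12.0 μg/mL / 1 × 10^5 = 0.0001200 μg/mL = 0.120 ng/mL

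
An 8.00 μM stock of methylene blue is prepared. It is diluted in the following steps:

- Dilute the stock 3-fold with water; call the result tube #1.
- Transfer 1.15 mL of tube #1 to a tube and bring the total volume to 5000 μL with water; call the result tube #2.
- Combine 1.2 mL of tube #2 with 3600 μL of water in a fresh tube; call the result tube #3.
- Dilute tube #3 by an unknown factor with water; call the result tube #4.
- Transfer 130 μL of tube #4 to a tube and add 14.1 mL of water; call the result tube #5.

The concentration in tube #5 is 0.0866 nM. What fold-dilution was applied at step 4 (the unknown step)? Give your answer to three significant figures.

16.2-fold

Step 1: 3-fold → factor 3
Step 2: 1.15 mL brought to 5000 μL → factor 5/1.15 = 4.3478
Step 3: 1.2 mL + 3600 μL = 4.8 mL total → factor 4.8/1.2 = 4
Step 4: unknown factor x
Step 5: 130 μL + 14.1 mL = 14230 μL total → factor 14230/130 = 109.46
Product of known-step factors = 5711
Overall factor = 8.00 μM / (0.0866 nM) = 92379
x = 92379 / 5711 = 16.2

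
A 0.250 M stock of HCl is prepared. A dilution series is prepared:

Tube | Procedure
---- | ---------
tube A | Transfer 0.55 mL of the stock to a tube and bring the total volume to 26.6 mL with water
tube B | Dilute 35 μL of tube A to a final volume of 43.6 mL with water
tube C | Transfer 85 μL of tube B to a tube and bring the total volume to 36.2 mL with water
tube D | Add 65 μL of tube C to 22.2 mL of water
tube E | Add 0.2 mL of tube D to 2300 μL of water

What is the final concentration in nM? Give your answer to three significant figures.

0.00228 nM

Step 1: 0.55 mL brought to 26.6 mL → factor 26.6/0.55 = 48.364
Step 2: 35 μL brought to 43.6 mL → factor 43600/35 = 1245.7
Step 3: 85 μL brought to 36.2 mL → factor 36200/85 = 425.88
Step 4: 65 μL + 22.2 mL = 22265 μL total → factor 22265/65 = 342.54
Step 5: 0.2 mL + 2300 μL = 2.5 mL total → factor 2.5/0.2 = 12.5
Overall dilution factor = 48.364 × 1245.7 × 425.88 × 342.54 × 12.5 = 1.0986 × 10^11
Final = 0.250 M / 1.0986 × 10^11 = 2.276 × 10^-12 M = 0.00228 nM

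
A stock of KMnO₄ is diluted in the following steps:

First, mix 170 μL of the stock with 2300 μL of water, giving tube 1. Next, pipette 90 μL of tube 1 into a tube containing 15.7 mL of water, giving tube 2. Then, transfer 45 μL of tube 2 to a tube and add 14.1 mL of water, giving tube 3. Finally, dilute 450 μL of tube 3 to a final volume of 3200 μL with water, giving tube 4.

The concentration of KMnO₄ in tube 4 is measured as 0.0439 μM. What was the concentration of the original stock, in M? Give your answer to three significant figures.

Step 1: 170 μL + 2300 μL = 2470 μL total → factor 2470/170 = 14.529
Step 2: 90 μL + 15.7 mL = 15790 μL total → factor 15790/90 = 175.44
Step 3: 45 μL + 14.1 mL = 14145 μL total → factor 14145/45 = 314.33
Step 4: 450 μL brought to 3200 μL → factor 3200/450 = 7.1111
Overall dilution factor = 14.529 × 175.44 × 314.33 × 7.1111 = 5.6979 × 10^6
Stock = 0.0439 μM × 5.6979 × 10^6 = 2.501 × 10^5 μM = 0.250 M

0.250 M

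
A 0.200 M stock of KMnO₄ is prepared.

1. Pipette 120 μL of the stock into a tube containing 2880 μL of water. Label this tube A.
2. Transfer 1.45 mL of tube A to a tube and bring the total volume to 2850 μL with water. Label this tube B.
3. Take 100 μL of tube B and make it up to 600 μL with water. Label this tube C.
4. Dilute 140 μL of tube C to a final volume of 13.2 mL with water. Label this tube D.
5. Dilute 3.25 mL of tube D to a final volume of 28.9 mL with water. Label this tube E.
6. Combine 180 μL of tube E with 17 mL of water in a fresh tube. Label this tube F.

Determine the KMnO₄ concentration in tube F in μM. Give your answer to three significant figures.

0.00848 μM

Step 1: 120 μL + 2880 μL = 3000 μL total → factor 3000/120 = 25
Step 2: 1.45 mL brought to 2850 μL → factor 2.85/1.45 = 1.9655
Step 3: 100 μL brought to 600 μL → factor 600/100 = 6
Step 4: 140 μL brought to 13.2 mL → factor 13200/140 = 94.286
Step 5: 3.25 mL brought to 28.9 mL → factor 28.9/3.25 = 8.8923
Step 6: 180 μL + 17 mL = 17180 μL total → factor 17180/180 = 95.444
Overall dilution factor = 25 × 1.9655 × 6 × 94.286 × 8.8923 × 95.444 = 2.3593 × 10^7
Final = 0.200 M / 2.3593 × 10^7 = 8.477 × 10^-9 M = 0.00848 μM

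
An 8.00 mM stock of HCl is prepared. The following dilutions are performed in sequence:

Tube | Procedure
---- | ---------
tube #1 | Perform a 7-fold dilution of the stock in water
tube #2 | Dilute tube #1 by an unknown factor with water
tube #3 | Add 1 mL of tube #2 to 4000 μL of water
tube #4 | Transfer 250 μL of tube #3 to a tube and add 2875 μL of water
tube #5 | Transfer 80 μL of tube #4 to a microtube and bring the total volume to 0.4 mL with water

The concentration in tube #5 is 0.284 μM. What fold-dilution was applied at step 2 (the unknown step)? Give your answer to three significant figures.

12.9-fold

Step 1: 7-fold → factor 7
Step 2: unknown factor x
Step 3: 1 mL + 4000 μL = 5 mL total → factor 5/1 = 5
Step 4: 250 μL + 2875 μL = 3125 μL total → factor 3125/250 = 12.5
Step 5: 80 μL brought to 0.4 mL → factor 400/80 = 5
Product of known-step factors = 2187.5
Overall factor = 8.00 mM / (0.284 μM) = 28169
x = 28169 / 2187.5 = 12.9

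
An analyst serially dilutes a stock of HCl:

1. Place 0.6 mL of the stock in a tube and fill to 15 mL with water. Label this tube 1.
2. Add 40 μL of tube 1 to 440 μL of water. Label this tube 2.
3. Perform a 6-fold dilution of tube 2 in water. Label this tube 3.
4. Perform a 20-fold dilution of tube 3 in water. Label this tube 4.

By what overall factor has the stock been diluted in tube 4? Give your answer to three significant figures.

3.60 × 10^4

Step 1: 0.6 mL brought to 15 mL → factor 15/0.6 = 25
Step 2: 40 μL + 440 μL = 480 μL total → factor 480/40 = 12
Step 3: 6-fold → factor 6
Step 4: 20-fold → factor 20
Overall dilution factor = 25 × 12 × 6 × 20 = 36000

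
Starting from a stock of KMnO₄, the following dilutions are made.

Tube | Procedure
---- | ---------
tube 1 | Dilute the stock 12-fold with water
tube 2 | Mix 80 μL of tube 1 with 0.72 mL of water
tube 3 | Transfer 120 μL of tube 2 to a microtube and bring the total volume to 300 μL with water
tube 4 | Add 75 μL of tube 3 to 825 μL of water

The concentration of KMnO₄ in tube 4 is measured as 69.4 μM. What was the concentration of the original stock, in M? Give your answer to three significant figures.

0.250 M

Step 1: 12-fold → factor 12
Step 2: 80 μL + 0.72 mL = 800 μL total → factor 800/80 = 10
Step 3: 120 μL brought to 300 μL → factor 300/120 = 2.5
Step 4: 75 μL + 825 μL = 900 μL total → factor 900/75 = 12
Overall dilution factor = 12 × 10 × 2.5 × 12 = 3600
Stock = 69.4 μM × 3600 = 2.498 × 10^5 μM = 0.250 M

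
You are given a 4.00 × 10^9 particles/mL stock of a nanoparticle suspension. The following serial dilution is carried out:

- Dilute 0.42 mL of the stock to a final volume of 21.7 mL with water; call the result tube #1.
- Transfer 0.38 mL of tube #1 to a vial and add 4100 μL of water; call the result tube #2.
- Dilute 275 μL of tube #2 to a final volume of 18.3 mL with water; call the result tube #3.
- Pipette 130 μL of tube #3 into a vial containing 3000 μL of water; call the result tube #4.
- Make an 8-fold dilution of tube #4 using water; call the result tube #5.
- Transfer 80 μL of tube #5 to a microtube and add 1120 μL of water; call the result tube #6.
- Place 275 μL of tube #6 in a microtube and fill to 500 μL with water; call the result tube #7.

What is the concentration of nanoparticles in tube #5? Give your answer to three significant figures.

Step 1: 0.42 mL brought to 21.7 mL → factor 21.7/0.42 = 51.667
Step 2: 0.38 mL + 4100 μL = 4.48 mL total → factor 4.48/0.38 = 11.789
Step 3: 275 μL brought to 18.3 mL → factor 18300/275 = 66.545
Step 4: 130 μL + 3000 μL = 3130 μL total → factor 3130/130 = 24.077
Step 5: 8-fold → factor 8
Dilution factor through tube #5 = 51.667 × 11.789 × 66.545 × 24.077 × 8 = 7.8075 × 10^6
[tube #5] = 4.00 × 10^9 particles/mL / 7.8075 × 10^6 = 512 particles/mL

512 particles/mL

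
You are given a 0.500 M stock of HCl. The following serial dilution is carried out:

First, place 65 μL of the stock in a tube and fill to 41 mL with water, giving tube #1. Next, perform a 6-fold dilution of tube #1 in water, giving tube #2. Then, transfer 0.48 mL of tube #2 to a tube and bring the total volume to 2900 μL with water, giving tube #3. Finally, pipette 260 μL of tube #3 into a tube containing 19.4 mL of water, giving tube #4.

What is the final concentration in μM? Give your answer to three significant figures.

Step 1: 65 μL brought to 41 mL → factor 41000/65 = 630.77
Step 2: 6-fold → factor 6
Step 3: 0.48 mL brought to 2900 μL → factor 2.9/0.48 = 6.0417
Step 4: 260 μL + 19.4 mL = 19660 μL total → factor 19660/260 = 75.615
Overall dilution factor = 630.77 × 6 × 6.0417 × 75.615 = 1.729 × 10^6
Final = 0.500 M / 1.729 × 10^6 = 2.892 × 10^-7 M = 0.289 μM

0.289 μM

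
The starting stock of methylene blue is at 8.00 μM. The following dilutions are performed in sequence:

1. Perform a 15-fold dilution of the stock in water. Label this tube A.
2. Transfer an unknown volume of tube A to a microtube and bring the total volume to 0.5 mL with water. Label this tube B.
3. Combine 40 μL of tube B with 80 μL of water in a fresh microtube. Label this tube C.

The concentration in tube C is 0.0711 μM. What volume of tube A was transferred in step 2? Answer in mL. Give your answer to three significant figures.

0.200 mL

Step 1: 15-fold → factor 15
Step 2: v brought to 0.5 mL → factor = 0.5 mL/v
Step 3: 40 μL + 80 μL = 120 μL total → factor 120/40 = 3
Product of known-step factors = 45
Overall factor = 8.00 μM / (0.0711 μM) = 112.52
Step-2 factor = 112.52 / 45 = 2.5004
v = 0.5 mL / 2.5004 = 0.200 mL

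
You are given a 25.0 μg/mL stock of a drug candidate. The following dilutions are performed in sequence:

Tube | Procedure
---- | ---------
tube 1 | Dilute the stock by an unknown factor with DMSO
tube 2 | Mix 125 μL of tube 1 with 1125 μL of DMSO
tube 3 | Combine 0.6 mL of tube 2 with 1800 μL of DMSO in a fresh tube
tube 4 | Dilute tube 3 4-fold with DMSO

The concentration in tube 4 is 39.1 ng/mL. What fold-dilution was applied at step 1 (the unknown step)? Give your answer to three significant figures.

Step 1: unknown factor x
Step 2: 125 μL + 1125 μL = 1250 μL total → factor 1250/125 = 10
Step 3: 0.6 mL + 1800 μL = 2.4 mL total → factor 2.4/0.6 = 4
Step 4: 4-fold → factor 4
Product of known-step factors = 160
Overall factor = 25.0 μg/mL / (39.1 ng/mL) = 639.39
x = 639.39 / 160 = 4.00

4.00-fold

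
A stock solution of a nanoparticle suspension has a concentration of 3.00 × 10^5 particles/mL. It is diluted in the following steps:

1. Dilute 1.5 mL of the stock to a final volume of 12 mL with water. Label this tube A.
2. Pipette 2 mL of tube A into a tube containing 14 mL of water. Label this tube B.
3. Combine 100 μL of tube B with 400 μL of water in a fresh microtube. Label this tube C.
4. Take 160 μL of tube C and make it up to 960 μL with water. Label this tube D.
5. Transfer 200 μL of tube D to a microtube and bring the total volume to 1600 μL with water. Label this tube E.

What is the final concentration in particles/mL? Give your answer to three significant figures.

Step 1: 1.5 mL brought to 12 mL → factor 12/1.5 = 8
Step 2: 2 mL + 14 mL = 16 mL total → factor 16/2 = 8
Step 3: 100 μL + 400 μL = 500 μL total → factor 500/100 = 5
Step 4: 160 μL brought to 960 μL → factor 960/160 = 6
Step 5: 200 μL brought to 1600 μL → factor 1600/200 = 8
Overall dilution factor = 8 × 8 × 5 × 6 × 8 = 15360
Final = 3.00 × 10^5 particles/mL / 15360 = 19.5 particles/mL

19.5 particles/mL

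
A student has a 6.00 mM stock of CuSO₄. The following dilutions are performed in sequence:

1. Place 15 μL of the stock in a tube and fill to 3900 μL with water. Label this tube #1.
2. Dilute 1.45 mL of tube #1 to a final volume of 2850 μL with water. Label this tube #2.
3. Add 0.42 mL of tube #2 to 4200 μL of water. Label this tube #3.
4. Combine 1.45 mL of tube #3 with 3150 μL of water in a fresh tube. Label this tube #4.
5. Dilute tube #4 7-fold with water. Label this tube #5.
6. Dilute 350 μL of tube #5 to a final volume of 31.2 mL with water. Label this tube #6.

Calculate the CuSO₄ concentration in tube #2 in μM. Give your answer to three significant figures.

Step 1: 15 μL brought to 3900 μL → factor 3900/15 = 260
Step 2: 1.45 mL brought to 2850 μL → factor 2.85/1.45 = 1.9655
Dilution factor through tube #2 = 260 × 1.9655 = 511.03
[tube #2] = 6.00 mM / 511.03 = 0.01174 mM = 11.7 μM

11.7 μM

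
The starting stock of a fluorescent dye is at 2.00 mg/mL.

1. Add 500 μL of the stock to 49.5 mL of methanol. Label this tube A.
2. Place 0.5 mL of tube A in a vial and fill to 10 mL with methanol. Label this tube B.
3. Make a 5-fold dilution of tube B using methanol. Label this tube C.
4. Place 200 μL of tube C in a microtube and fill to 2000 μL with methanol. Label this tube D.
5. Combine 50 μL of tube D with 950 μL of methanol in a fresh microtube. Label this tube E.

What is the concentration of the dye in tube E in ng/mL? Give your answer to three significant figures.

1.00 ng/mL

Step 1: 500 μL + 49.5 mL = 50000 μL total → factor 50000/500 = 100
Step 2: 0.5 mL brought to 10 mL → factor 10/0.5 = 20
Step 3: 5-fold → factor 5
Step 4: 200 μL brought to 2000 μL → factor 2000/200 = 10
Step 5: 50 μL + 950 μL = 1000 μL total → factor 1000/50 = 20
Overall dilution factor = 100 × 20 × 5 × 10 × 20 = 2 × 10^6
Final = 2.00 mg/mL / 2 × 10^6 = 1.000 × 10^-6 mg/mL = 1.00 ng/mL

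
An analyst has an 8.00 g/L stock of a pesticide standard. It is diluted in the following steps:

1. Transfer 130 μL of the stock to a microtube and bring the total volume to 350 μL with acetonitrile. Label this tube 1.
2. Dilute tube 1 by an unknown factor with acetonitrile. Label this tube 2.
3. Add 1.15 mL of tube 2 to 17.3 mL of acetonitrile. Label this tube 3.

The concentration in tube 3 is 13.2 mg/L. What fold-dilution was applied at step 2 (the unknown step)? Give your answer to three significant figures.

14.0-fold

Step 1: 130 μL brought to 350 μL → factor 350/130 = 2.6923
Step 2: unknown factor x
Step 3: 1.15 mL + 17.3 mL = 18.45 mL total → factor 18.45/1.15 = 16.043
Product of known-step factors = 43.194
Overall factor = 8.00 g/L / (13.2 mg/L) = 606.06
x = 606.06 / 43.194 = 14.0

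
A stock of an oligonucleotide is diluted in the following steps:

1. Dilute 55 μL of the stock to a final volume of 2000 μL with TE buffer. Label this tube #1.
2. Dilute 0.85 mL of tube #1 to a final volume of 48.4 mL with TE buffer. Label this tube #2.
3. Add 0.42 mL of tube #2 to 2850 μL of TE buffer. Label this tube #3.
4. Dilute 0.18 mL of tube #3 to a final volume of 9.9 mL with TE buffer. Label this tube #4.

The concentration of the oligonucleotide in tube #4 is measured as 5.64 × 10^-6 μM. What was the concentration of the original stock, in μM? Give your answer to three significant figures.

5.00 μM

Step 1: 55 μL brought to 2000 μL → factor 2000/55 = 36.364
Step 2: 0.85 mL brought to 48.4 mL → factor 48.4/0.85 = 56.941
Step 3: 0.42 mL + 2850 μL = 3.27 mL total → factor 3.27/0.42 = 7.7857
Step 4: 0.18 mL brought to 9.9 mL → factor 9.9/0.18 = 55
Overall dilution factor = 36.364 × 56.941 × 7.7857 × 55 = 8.8666 × 10^5
Stock = 5.64 × 10^-6 μM × 8.8666 × 10^5 = 5.00 μM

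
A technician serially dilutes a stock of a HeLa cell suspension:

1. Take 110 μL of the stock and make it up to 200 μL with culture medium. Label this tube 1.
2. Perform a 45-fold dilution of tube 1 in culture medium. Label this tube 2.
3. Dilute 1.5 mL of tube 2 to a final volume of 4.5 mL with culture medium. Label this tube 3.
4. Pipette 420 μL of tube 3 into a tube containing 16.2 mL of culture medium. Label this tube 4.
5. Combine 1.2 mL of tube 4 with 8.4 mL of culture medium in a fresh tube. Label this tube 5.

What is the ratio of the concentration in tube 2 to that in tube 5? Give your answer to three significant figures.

Step 1: 110 μL brought to 200 μL → factor 200/110 = 1.8182
Step 2: 45-fold → factor 45
Step 3: 1.5 mL brought to 4.5 mL → factor 4.5/1.5 = 3
Step 4: 420 μL + 16.2 mL = 16620 μL total → factor 16620/420 = 39.571
Step 5: 1.2 mL + 8.4 mL = 9.6 mL total → factor 9.6/1.2 = 8
Dilution factor to tube 2 = 81.818; to tube 5 = 77704
[tube 2]/[tube 5] = (factor to tube 5)/(factor to tube 2) = 77704/81.818 = 950

950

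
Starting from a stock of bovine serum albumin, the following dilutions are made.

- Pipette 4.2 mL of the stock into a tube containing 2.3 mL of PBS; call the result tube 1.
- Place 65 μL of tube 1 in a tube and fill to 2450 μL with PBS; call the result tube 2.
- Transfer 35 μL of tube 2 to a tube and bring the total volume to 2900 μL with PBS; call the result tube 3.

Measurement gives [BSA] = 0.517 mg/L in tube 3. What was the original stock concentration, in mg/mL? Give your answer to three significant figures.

Step 1: 4.2 mL + 2.3 mL = 6.5 mL total → factor 6.5/4.2 = 1.5476
Step 2: 65 μL brought to 2450 μL → factor 2450/65 = 37.692
Step 3: 35 μL brought to 2900 μL → factor 2900/35 = 82.857
Overall dilution factor = 1.5476 × 37.692 × 82.857 = 4833.3
Stock = 0.517 mg/L × 4833.3 = 2499 mg/L = 2.50 mg/mL

2.50 mg/mL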